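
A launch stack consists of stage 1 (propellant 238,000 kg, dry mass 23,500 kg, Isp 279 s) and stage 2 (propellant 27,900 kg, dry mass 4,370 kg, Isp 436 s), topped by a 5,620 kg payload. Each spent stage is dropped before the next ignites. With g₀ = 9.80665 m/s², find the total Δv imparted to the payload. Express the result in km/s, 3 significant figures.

Δv ≈ 10.0 km/s

Ignition mass of stage 1 = 238,000+23,500 + 27,900+4,370 + 5,620 = 299,390 kg.
Stage 1: m₀ = 299,390 kg, m_f = 299,390 − 238,000 = 61,390 kg; Δv = 279×9.80665×ln(4.877) = 2736.1×1.5845 ≈ 4335 m/s.
Stage 2: m₀ = 37,890 kg, m_f = 37,890 − 27,900 = 9,990 kg; Δv = 436×9.80665×ln(3.793) = 4275.7×1.3331 ≈ 5700 m/s.
Total Δv = 4335 + 5700 = 10035 m/s.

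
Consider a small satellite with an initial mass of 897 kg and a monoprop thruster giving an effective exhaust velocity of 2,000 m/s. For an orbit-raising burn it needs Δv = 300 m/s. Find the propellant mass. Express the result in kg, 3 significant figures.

Using Δv = v_e ln(m₀/m_f): m₀/m_f = exp(Δv / v_e) = exp(300 / 2000.0) = exp(0.1500) = 1.1618.
m_f = 897 / 1.1618 = 772.078 kg, so propellant = m₀ − m_f = 897 − 772.078 = 124.922 kg.

propellant mass ≈ 125 kg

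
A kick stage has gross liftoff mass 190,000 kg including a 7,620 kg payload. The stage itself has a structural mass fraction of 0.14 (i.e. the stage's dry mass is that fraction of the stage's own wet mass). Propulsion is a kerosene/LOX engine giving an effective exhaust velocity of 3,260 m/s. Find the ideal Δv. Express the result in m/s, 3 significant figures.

Stage wet mass = m₀ − payload = 190,000 − 7,620 = 182,380 kg.
Stage dry mass = ε × stage wet mass = 0.14 × 182,380 = 25,533.2 kg.
Burnout mass m_f = stage dry + payload = 25,533.2 + 7,620 = 33,153.2 kg.
From the ideal rocket equation, Δv = v_e · ln(190,000/33,153.2) = 3260.0 × ln(5.731) = 3260.0 × 1.7459 ≈ 5692 m/s.

Δv ≈ 5690 m/s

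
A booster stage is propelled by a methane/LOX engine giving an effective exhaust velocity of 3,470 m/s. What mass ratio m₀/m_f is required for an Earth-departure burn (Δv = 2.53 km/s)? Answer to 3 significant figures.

mass ratio ≈ 2.07

Rocket equation: m₀/m_f = exp(Δv / v_e) = exp(2530 / 3470.0) = exp(0.7291) = 2.0732.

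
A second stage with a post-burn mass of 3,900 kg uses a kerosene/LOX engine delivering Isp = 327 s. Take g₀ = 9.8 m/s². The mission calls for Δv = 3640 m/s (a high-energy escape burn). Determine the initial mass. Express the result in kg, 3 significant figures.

v_e = Isp · g₀ = 327 × 9.8 = 3204.6 m/s.
m₀/m_f = exp(Δv / v_e) = exp(3640 / 3204.6) = exp(1.1359) = 3.1139.
m₀ = m_f × 3.1139 = 3,900 × 3.1139 = 12,144.2 kg.

initial mass ≈ 12100 kg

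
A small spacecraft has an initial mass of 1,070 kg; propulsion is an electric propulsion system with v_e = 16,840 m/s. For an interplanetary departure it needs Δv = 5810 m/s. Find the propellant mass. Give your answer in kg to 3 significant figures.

propellant mass ≈ 312 kg

m₀/m_f = exp(Δv / v_e) = exp(5810 / 16840.0) = exp(0.3450) = 1.4120.
m_f = 1,070 / 1.4120 = 757.79 kg, so propellant = m₀ − m_f = 1,070 − 757.79 = 312.21 kg.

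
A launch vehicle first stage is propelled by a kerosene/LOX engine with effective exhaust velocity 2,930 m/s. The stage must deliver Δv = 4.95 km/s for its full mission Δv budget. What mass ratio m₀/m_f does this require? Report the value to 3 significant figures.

By the Tsiolkovsky rocket equation, m₀/m_f = exp(Δv / v_e) = exp(4950 / 2930.0) = exp(1.6894) = 5.4163.

mass ratio ≈ 5.42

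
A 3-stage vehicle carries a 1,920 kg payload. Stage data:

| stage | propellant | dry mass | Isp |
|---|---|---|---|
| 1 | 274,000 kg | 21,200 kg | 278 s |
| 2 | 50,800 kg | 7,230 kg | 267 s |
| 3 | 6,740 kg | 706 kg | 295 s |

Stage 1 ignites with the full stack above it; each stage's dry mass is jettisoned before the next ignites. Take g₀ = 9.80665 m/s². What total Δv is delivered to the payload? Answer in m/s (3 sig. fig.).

Ignition mass of stage 1 = 274,000+21,200 + 50,800+7,230 + 6,740+706 + 1,920 = 362,596 kg.
Stage 1: m₀ = 362,596 kg, m_f = 362,596 − 274,000 = 88,596 kg; Δv = 278×9.80665×ln(4.093) = 2726.2×1.4092 ≈ 3842 m/s.
Stage 2: m₀ = 67,396 kg, m_f = 67,396 − 50,800 = 16,596 kg; Δv = 267×9.80665×ln(4.061) = 2618.4×1.4014 ≈ 3669 m/s.
Stage 3: m₀ = 9,366 kg, m_f = 9,366 − 6,740 = 2,626 kg; Δv = 295×9.80665×ln(3.567) = 2893.0×1.2716 ≈ 3679 m/s.
Total Δv = 3842 + 3669 + 3679 = 11190 m/s.

Δv ≈ 11200 m/s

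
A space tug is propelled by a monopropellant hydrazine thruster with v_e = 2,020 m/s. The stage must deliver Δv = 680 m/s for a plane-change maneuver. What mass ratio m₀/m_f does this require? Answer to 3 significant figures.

mass ratio ≈ 1.40

m₀/m_f = exp(Δv / v_e) = exp(680 / 2020.0) = exp(0.3366) = 1.4002.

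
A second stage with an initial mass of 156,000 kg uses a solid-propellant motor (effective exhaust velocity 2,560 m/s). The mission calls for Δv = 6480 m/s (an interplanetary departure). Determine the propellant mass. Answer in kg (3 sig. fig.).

propellant mass ≈ 144000 kg

m₀/m_f = exp(Δv / v_e) = exp(6480 / 2560.0) = exp(2.5312) = 12.5692.
m_f = 156,000 / 12.5692 = 12,411.3 kg, so propellant = m₀ − m_f = 156,000 − 12,411.3 = 143,588.7 kg.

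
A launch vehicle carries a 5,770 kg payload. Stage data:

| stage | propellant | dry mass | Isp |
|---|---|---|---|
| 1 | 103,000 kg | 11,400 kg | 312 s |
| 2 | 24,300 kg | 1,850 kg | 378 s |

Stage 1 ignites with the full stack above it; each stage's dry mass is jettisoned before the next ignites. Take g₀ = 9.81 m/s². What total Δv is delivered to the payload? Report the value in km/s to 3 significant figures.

Δv ≈ 9.04 km/s

Ignition mass of stage 1 = 103,000+11,400 + 24,300+1,850 + 5,770 = 146,320 kg.
Stage 1: m₀ = 146,320 kg, m_f = 146,320 − 103,000 = 43,320 kg; Δv = 312×9.81×ln(3.378) = 3060.7×1.2172 ≈ 3725 m/s.
Stage 2: m₀ = 31,920 kg, m_f = 31,920 − 24,300 = 7,620 kg; Δv = 378×9.81×ln(4.189) = 3708.2×1.4325 ≈ 5312 m/s.
Total Δv = 3725 + 5312 = 9037 m/s.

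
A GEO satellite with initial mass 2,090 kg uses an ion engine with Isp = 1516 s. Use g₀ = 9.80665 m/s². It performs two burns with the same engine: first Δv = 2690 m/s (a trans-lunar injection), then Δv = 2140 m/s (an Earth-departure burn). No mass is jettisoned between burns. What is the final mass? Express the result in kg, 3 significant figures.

final mass ≈ 1510 kg

v_e = Isp · g₀ = 1516 × 9.80665 = 14866.9 m/s.
After the first burn: m = 2090 × exp(−2690/14866.9) = 2090 × 0.83449 = 1,744.08 kg.
After the second burn: m = 1,744.08 × exp(−2140/14866.9) = 1,744.08 × 0.86594 = 1,510.27 kg.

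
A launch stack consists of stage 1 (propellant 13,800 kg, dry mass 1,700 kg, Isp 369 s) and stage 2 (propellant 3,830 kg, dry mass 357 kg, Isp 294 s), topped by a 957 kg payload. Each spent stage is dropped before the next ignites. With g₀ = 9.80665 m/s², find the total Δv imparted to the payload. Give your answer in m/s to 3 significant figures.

Δv ≈ 7930 m/s

Ignition mass of stage 1 = 13,800+1,700 + 3,830+357 + 957 = 20,644 kg.
Stage 1: m₀ = 20,644 kg, m_f = 20,644 − 13,800 = 6,844 kg; Δv = 369×9.80665×ln(3.016) = 3618.7×1.1041 ≈ 3995 m/s.
Stage 2: m₀ = 5,144 kg, m_f = 5,144 − 3,830 = 1,314 kg; Δv = 294×9.80665×ln(3.915) = 2883.2×1.3648 ≈ 3935 m/s.
Total Δv = 3995 + 3935 = 7930 m/s.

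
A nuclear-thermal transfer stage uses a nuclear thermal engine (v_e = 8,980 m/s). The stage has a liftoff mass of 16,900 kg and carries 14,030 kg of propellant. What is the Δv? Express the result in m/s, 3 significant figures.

m_f = m₀ − m_prop = 16,900 − 14,030 = 2,870 kg.
Rocket equation: Δv = v_e · ln(m₀/m_f) = 8980.0 × ln(5.889) = 8980.0 × 1.7730 ≈ 15921.6 m/s.

Δv ≈ 15900 m/s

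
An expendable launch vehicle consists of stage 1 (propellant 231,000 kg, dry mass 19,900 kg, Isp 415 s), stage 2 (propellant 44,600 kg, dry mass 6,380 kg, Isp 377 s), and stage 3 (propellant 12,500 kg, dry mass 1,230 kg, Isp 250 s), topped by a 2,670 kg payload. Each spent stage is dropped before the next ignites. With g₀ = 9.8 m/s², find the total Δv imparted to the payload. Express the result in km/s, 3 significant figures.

Ignition mass of stage 1 = 231,000+19,900 + 44,600+6,380 + 12,500+1,230 + 2,670 = 318,280 kg.
Stage 1: m₀ = 318,280 kg, m_f = 318,280 − 231,000 = 87,280 kg; Δv = 415×9.8×ln(3.647) = 4067.0×1.2938 ≈ 5262 m/s.
Stage 2: m₀ = 67,380 kg, m_f = 67,380 − 44,600 = 22,780 kg; Δv = 377×9.8×ln(2.958) = 3694.6×1.0845 ≈ 4007 m/s.
Stage 3: m₀ = 16,400 kg, m_f = 16,400 − 12,500 = 3,900 kg; Δv = 250×9.8×ln(4.205) = 2450.0×1.4363 ≈ 3519 m/s.
Total Δv = 5262 + 4007 + 3519 = 12788 m/s.

Δv ≈ 12.8 km/s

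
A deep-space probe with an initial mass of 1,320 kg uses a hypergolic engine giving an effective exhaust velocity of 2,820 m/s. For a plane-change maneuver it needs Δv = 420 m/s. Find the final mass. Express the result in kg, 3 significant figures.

final mass ≈ 1140 kg

Using Δv = v_e ln(m₀/m_f): m₀/m_f = exp(Δv / v_e) = exp(420 / 2820.0) = exp(0.1489) = 1.1606.
m_f = m₀ / 1.1606 = 1,320 / 1.1606 = 1,137.34 kg.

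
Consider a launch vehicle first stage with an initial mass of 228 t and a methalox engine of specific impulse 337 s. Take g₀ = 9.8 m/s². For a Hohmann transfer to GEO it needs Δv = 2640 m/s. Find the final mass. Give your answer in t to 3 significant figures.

final mass ≈ 103 t

v_e = Isp · g₀ = 337 × 9.8 = 3302.6 m/s.
By the Tsiolkovsky rocket equation, m₀/m_f = exp(Δv / v_e) = exp(2640 / 3302.6) = exp(0.7994) = 2.2241.
m_f = m₀ / 2.2241 = 228 / 2.2241 = 102.513 t.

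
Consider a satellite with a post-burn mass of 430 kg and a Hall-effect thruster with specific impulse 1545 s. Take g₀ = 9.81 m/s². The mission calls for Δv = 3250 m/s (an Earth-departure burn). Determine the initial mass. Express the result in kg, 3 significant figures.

v_e = Isp · g₀ = 1545 × 9.81 = 15156.5 m/s.
Using Δv = v_e ln(m₀/m_f): m₀/m_f = exp(Δv / v_e) = exp(3250 / 15156.5) = exp(0.2144) = 1.2392.
m₀ = m_f × 1.2392 = 430 × 1.2392 = 532.856 kg.

initial mass ≈ 533 kg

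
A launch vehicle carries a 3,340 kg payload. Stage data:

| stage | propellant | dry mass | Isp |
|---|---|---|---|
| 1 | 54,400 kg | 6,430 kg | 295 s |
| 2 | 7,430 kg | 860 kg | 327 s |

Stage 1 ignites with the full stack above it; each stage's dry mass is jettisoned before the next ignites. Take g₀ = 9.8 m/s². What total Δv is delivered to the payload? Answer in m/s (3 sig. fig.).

Δv ≈ 7280 m/s

Ignition mass of stage 1 = 54,400+6,430 + 7,430+860 + 3,340 = 72,460 kg.
Stage 1: m₀ = 72,460 kg, m_f = 72,460 − 54,400 = 18,060 kg; Δv = 295×9.8×ln(4.012) = 2891.0×1.3893 ≈ 4017 m/s.
Stage 2: m₀ = 11,630 kg, m_f = 11,630 − 7,430 = 4,200 kg; Δv = 327×9.8×ln(2.769) = 3204.6×1.0185 ≈ 3264 m/s.
Total Δv = 4017 + 3264 = 7281 m/s.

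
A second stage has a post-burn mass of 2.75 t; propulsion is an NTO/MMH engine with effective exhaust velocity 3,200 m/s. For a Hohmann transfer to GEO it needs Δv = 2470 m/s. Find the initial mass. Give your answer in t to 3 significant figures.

initial mass ≈ 5.95 t

From the ideal rocket equation, m₀/m_f = exp(Δv / v_e) = exp(2470 / 3200.0) = exp(0.7719) = 2.1638.
m₀ = m_f × 2.1638 = 2.75 × 2.1638 = 5.95045 t.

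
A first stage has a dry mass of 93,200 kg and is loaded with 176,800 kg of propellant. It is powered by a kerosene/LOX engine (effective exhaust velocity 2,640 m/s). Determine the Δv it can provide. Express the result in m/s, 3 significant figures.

m₀ = m_dry + m_prop = 93,200 + 176,800 = 270,000 kg.
By the Tsiolkovsky rocket equation, Δv = v_e · ln(m₀/m_f) = 2640.0 × ln(2.897) = 2640.0 × 1.0637 ≈ 2808.1 m/s.

Δv ≈ 2810 m/s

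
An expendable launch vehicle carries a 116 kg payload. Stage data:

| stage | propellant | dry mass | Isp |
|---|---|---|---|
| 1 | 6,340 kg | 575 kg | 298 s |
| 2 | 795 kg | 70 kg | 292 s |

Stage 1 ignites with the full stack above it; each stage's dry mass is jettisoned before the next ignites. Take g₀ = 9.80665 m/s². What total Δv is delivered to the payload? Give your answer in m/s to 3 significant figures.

Ignition mass of stage 1 = 6,340+575 + 795+70 + 116 = 7,896 kg.
Stage 1: m₀ = 7,896 kg, m_f = 7,896 − 6,340 = 1,556 kg; Δv = 298×9.80665×ln(5.075) = 2922.4×1.6242 ≈ 4747 m/s.
Stage 2: m₀ = 981 kg, m_f = 981 − 795 = 186 kg; Δv = 292×9.80665×ln(5.274) = 2863.5×1.6628 ≈ 4762 m/s.
Total Δv = 4747 + 4762 = 9509 m/s.

Δv ≈ 9510 m/s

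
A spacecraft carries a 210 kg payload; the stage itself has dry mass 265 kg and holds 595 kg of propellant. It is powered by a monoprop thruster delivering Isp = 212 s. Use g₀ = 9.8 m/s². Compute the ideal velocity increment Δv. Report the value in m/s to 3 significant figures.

Δv ≈ 1690 m/s

v_e = Isp · g₀ = 212 × 9.8 = 2077.6 m/s.
m₀ = payload + dry + propellant = 210 + 265 + 595 = 1,070 kg.
m_f = payload + dry = 210 + 265 = 475 kg.
By the Tsiolkovsky rocket equation, Δv = v_e · ln(m₀/m_f) = 2077.6 × ln(2.253) = 2077.6 × 0.8121 ≈ 1687.2 m/s.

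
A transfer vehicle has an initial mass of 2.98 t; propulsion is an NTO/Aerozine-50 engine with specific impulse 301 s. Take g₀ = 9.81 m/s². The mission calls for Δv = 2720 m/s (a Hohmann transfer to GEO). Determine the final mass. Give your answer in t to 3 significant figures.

v_e = Isp · g₀ = 301 × 9.81 = 2952.8 m/s.
Using Δv = v_e ln(m₀/m_f): m₀/m_f = exp(Δv / v_e) = exp(2720 / 2952.8) = exp(0.9212) = 2.5122.
m_f = m₀ / 2.5122 = 2.98 / 2.5122 = 1.18621 t.

final mass ≈ 1.19 t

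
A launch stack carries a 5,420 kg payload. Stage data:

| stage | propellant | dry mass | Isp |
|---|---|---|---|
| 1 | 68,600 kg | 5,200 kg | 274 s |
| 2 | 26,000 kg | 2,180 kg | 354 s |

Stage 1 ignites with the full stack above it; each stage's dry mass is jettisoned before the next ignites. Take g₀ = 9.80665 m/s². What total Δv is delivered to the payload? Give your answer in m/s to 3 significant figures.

Ignition mass of stage 1 = 68,600+5,200 + 26,000+2,180 + 5,420 = 107,400 kg.
Stage 1: m₀ = 107,400 kg, m_f = 107,400 − 68,600 = 38,800 kg; Δv = 274×9.80665×ln(2.768) = 2687.0×1.0181 ≈ 2736 m/s.
Stage 2: m₀ = 33,600 kg, m_f = 33,600 − 26,000 = 7,600 kg; Δv = 354×9.80665×ln(4.421) = 3471.6×1.4864 ≈ 5160 m/s.
Total Δv = 2736 + 5160 = 7896 m/s.

Δv ≈ 7900 m/s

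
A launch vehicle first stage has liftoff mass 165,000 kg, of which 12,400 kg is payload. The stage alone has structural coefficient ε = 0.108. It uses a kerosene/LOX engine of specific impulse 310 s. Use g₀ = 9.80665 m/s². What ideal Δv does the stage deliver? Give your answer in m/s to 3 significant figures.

Δv ≈ 5300 m/s

Stage wet mass = m₀ − payload = 165,000 − 12,400 = 152,600 kg.
Stage dry mass = ε × stage wet mass = 0.108 × 152,600 = 16,480.8 kg.
Burnout mass m_f = stage dry + payload = 16,480.8 + 12,400 = 28,880.8 kg.
v_e = Isp · g₀ = 310 × 9.80665 = 3040.1 m/s.
Δv = v_e · ln(165,000/28,880.8) = 3040.1 × ln(5.713) = 3040.1 × 1.7428 ≈ 5298 m/s.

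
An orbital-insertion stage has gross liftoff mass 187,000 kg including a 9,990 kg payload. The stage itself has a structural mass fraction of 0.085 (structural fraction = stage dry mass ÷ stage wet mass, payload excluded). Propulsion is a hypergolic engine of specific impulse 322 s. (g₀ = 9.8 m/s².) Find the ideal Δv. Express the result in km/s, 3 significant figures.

Δv ≈ 6.35 km/s

Stage wet mass = m₀ − payload = 187,000 − 9,990 = 177,010 kg.
Stage dry mass = ε × stage wet mass = 0.085 × 177,010 = 15,045.9 kg.
Burnout mass m_f = stage dry + payload = 15,045.9 + 9,990 = 25,035.9 kg.
v_e = Isp · g₀ = 322 × 9.8 = 3155.6 m/s.
Using Δv = v_e ln(m₀/m_f): Δv = v_e · ln(187,000/25,035.9) = 3155.6 × ln(7.469) = 3155.6 × 2.0108 ≈ 6345 m/s.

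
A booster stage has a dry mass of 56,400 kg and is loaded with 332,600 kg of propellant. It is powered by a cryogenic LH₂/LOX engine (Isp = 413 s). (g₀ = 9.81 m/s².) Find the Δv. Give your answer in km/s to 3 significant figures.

Δv ≈ 7.82 km/s

v_e = Isp · g₀ = 413 × 9.81 = 4051.5 m/s.
m₀ = m_dry + m_prop = 56,400 + 332,600 = 389,000 kg.
Δv = v_e · ln(m₀/m_f) = 4051.5 × ln(6.897) = 4051.5 × 1.9311 ≈ 7824.0 m/s.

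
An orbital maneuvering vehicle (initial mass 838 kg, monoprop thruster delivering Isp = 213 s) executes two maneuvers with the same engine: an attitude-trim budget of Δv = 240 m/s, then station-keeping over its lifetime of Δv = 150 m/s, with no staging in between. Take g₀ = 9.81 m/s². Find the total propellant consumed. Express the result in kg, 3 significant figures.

total propellant consumed ≈ 143 kg

v_e = Isp · g₀ = 213 × 9.81 = 2089.5 m/s.
After the first burn: m = 838 × exp(−240/2089.5) = 838 × 0.89149 = 747.069 kg.
After the second burn: m = 747.069 × exp(−150/2089.5) = 747.069 × 0.93073 = 695.32 kg.
Total propellant = m₀ − m_final = 838 − 695.32 = 142.68 kg.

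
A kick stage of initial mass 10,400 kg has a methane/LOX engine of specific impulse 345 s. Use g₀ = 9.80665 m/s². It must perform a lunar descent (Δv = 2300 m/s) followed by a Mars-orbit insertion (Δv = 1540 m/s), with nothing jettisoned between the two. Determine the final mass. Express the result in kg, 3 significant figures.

final mass ≈ 3340 kg

v_e = Isp · g₀ = 345 × 9.80665 = 3383.3 m/s.
After the first burn: m = 10400 × exp(−2300/3383.3) = 10400 × 0.50671 = 5,269.78 kg.
After the second burn: m = 5,269.78 × exp(−1540/3383.3) = 5,269.78 × 0.63434 = 3,342.83 kg.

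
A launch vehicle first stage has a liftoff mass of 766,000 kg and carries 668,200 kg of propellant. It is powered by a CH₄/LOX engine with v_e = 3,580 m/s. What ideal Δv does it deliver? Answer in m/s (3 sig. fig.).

m_f = m₀ − m_prop = 766,000 − 668,200 = 97,800 kg.
Δv = v_e · ln(m₀/m_f) = 3580.0 × ln(7.832) = 3580.0 × 2.0583 ≈ 7368.6 m/s.

Δv ≈ 7370 m/s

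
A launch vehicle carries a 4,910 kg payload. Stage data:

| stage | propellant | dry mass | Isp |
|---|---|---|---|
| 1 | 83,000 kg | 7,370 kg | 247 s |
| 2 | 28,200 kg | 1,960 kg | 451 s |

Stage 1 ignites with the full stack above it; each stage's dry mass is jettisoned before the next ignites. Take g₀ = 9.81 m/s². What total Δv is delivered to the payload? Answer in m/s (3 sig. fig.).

Ignition mass of stage 1 = 83,000+7,370 + 28,200+1,960 + 4,910 = 125,440 kg.
Stage 1: m₀ = 125,440 kg, m_f = 125,440 − 83,000 = 42,440 kg; Δv = 247×9.81×ln(2.956) = 2423.1×1.0837 ≈ 2626 m/s.
Stage 2: m₀ = 35,070 kg, m_f = 35,070 − 28,200 = 6,870 kg; Δv = 451×9.81×ln(5.105) = 4424.3×1.6302 ≈ 7212 m/s.
Total Δv = 2626 + 7212 = 9838 m/s.

Δv ≈ 9840 m/s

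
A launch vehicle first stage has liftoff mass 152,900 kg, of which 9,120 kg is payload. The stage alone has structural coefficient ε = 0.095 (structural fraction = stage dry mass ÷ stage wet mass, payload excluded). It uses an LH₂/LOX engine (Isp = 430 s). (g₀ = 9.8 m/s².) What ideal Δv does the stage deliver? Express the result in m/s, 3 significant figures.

Stage wet mass = m₀ − payload = 152,900 − 9,120 = 143,780 kg.
Stage dry mass = ε × stage wet mass = 0.095 × 143,780 = 13,659.1 kg.
Burnout mass m_f = stage dry + payload = 13,659.1 + 9,120 = 22,779.1 kg.
v_e = Isp · g₀ = 430 × 9.8 = 4214.0 m/s.
Δv = v_e · ln(152,900/22,779.1) = 4214.0 × ln(6.712) = 4214.0 × 1.9039 ≈ 8023 m/s.

Δv ≈ 8020 m/s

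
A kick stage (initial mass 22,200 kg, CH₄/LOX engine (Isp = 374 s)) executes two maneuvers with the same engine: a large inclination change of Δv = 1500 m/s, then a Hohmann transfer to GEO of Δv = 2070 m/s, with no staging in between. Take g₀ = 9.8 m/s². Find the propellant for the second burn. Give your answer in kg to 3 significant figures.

propellant for the second burn ≈ 6360 kg

v_e = Isp · g₀ = 374 × 9.8 = 3665.2 m/s.
After the first burn: m = 22200 × exp(−1500/3665.2) = 22200 × 0.66415 = 14,744.1 kg.
After the second burn: m = 14,744.1 × exp(−2070/3665.2) = 14,744.1 × 0.56849 = 8,381.87 kg.
Second-burn propellant = 14,744.1 − 8,381.87 = 6,362.23 kg.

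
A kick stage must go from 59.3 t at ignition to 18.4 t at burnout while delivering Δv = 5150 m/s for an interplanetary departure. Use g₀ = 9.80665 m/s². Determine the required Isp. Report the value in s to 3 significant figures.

ln(m₀/m_f) = ln(59300/18400) = ln(3.223) = 1.1703.
From the ideal rocket equation, v_e = Δv / ln(m₀/m_f) = 5150 / 1.1703 = 4400.7 m/s.
Isp = v_e / g₀ = 4400.7 / 9.80665 = 448.8 s.

Isp ≈ 449 s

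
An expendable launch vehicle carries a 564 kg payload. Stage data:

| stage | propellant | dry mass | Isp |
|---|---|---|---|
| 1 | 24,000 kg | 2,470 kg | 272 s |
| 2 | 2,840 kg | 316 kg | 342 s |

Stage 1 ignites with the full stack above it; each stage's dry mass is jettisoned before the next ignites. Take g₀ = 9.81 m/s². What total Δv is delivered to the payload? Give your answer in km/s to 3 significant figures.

Ignition mass of stage 1 = 24,000+2,470 + 2,840+316 + 564 = 30,190 kg.
Stage 1: m₀ = 30,190 kg, m_f = 30,190 − 24,000 = 6,190 kg; Δv = 272×9.81×ln(4.877) = 2668.3×1.5846 ≈ 4228 m/s.
Stage 2: m₀ = 3,720 kg, m_f = 3,720 − 2,840 = 880 kg; Δv = 342×9.81×ln(4.227) = 3355.0×1.4416 ≈ 4836 m/s.
Total Δv = 4228 + 4836 = 9064 m/s.

Δv ≈ 9.06 km/s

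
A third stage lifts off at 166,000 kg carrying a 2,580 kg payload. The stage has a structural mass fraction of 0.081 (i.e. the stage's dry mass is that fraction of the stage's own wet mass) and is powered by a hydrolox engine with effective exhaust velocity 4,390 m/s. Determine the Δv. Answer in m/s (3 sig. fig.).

Δv ≈ 10300 m/s

Stage wet mass = m₀ − payload = 166,000 − 2,580 = 163,420 kg.
Stage dry mass = ε × stage wet mass = 0.081 × 163,420 = 13,237 kg.
Burnout mass m_f = stage dry + payload = 13,237 + 2,580 = 15,817 kg.
Δv = v_e · ln(166,000/15,817) = 4390.0 × ln(10.5) = 4390.0 × 2.3509 ≈ 10320 m/s.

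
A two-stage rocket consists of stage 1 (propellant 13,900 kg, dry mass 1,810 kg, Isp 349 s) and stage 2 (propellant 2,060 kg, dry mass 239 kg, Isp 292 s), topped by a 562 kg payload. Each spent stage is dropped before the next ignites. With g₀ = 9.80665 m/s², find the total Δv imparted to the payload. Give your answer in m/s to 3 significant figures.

Δv ≈ 8370 m/s

Ignition mass of stage 1 = 13,900+1,810 + 2,060+239 + 562 = 18,571 kg.
Stage 1: m₀ = 18,571 kg, m_f = 18,571 − 13,900 = 4,671 kg; Δv = 349×9.80665×ln(3.976) = 3422.5×1.3802 ≈ 4724 m/s.
Stage 2: m₀ = 2,861 kg, m_f = 2,861 − 2,060 = 801 kg; Δv = 292×9.80665×ln(3.572) = 2863.5×1.2731 ≈ 3645 m/s.
Total Δv = 4724 + 3645 = 8369 m/s.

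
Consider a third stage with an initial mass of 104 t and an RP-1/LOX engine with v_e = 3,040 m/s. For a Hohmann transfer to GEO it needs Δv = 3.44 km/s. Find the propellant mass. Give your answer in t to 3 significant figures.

Using Δv = v_e ln(m₀/m_f): m₀/m_f = exp(Δv / v_e) = exp(3440 / 3040.0) = exp(1.1316) = 3.1005.
m_f = 104 / 3.1005 = 33.543 t, so propellant = m₀ − m_f = 104 − 33.543 = 70.457 t.

propellant mass ≈ 70.5 t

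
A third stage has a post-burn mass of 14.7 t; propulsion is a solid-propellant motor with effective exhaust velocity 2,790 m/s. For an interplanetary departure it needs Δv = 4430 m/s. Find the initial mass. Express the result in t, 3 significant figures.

initial mass ≈ 71.9 t

m₀/m_f = exp(Δv / v_e) = exp(4430 / 2790.0) = exp(1.5878) = 4.8930.
m₀ = m_f × 4.8930 = 14.7 × 4.8930 = 71.9271 t.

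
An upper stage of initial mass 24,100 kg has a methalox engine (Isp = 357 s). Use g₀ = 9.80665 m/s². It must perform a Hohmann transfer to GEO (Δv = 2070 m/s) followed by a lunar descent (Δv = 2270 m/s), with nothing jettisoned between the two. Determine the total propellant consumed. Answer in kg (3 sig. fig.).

v_e = Isp · g₀ = 357 × 9.80665 = 3501.0 m/s.
After the first burn: m = 24100 × exp(−2070/3501.0) = 24100 × 0.55363 = 13,342.5 kg.
After the second burn: m = 13,342.5 × exp(−2270/3501.0) = 13,342.5 × 0.52289 = 6,976.66 kg.
Total propellant = m₀ − m_final = 24100 − 6,976.66 = 17,123.34 kg.

total propellant consumed ≈ 17100 kg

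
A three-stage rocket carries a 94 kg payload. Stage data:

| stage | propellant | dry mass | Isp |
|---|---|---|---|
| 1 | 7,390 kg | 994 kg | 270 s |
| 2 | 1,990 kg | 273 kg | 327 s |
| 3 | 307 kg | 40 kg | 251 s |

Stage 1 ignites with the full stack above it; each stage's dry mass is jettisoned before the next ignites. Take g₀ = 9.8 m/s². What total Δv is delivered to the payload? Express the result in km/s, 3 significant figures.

Ignition mass of stage 1 = 7,390+994 + 1,990+273 + 307+40 + 94 = 11,088 kg.
Stage 1: m₀ = 11,088 kg, m_f = 11,088 − 7,390 = 3,698 kg; Δv = 270×9.8×ln(2.998) = 2646.0×1.0981 ≈ 2905 m/s.
Stage 2: m₀ = 2,704 kg, m_f = 2,704 − 1,990 = 714 kg; Δv = 327×9.8×ln(3.787) = 3204.6×1.3316 ≈ 4267 m/s.
Stage 3: m₀ = 441 kg, m_f = 441 − 307 = 134 kg; Δv = 251×9.8×ln(3.291) = 2459.8×1.1912 ≈ 2930 m/s.
Total Δv = 2905 + 4267 + 2930 = 10102 m/s.

Δv ≈ 10.1 km/s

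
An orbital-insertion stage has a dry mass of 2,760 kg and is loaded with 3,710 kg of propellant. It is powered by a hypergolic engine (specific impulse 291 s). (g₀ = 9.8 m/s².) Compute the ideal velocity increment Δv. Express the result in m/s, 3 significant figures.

Δv ≈ 2430 m/s

v_e = Isp · g₀ = 291 × 9.8 = 2851.8 m/s.
m₀ = m_dry + m_prop = 2,760 + 3,710 = 6,470 kg.
Δv = v_e · ln(m₀/m_f) = 2851.8 × ln(2.344) = 2851.8 × 0.8519 ≈ 2429.6 m/s.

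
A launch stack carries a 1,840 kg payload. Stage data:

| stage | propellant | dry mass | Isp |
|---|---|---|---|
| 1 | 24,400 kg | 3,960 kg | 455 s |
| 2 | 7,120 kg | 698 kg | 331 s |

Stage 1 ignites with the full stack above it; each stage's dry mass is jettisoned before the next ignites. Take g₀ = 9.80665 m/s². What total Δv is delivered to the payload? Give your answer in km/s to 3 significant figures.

Δv ≈ 8.92 km/s

Ignition mass of stage 1 = 24,400+3,960 + 7,120+698 + 1,840 = 38,018 kg.
Stage 1: m₀ = 38,018 kg, m_f = 38,018 − 24,400 = 13,618 kg; Δv = 455×9.80665×ln(2.792) = 4462.0×1.0267 ≈ 4581 m/s.
Stage 2: m₀ = 9,658 kg, m_f = 9,658 − 7,120 = 2,538 kg; Δv = 331×9.80665×ln(3.805) = 3246.0×1.3364 ≈ 4338 m/s.
Total Δv = 4581 + 4338 = 8919 m/s.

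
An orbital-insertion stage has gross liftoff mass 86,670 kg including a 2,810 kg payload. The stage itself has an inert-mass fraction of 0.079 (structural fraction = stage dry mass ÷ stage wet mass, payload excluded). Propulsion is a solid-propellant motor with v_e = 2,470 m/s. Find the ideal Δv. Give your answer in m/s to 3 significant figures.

Δv ≈ 5480 m/s

Stage wet mass = m₀ − payload = 86,670 − 2,810 = 83,860 kg.
Stage dry mass = ε × stage wet mass = 0.079 × 83,860 = 6,624.94 kg.
Burnout mass m_f = stage dry + payload = 6,624.94 + 2,810 = 9,434.94 kg.
By the Tsiolkovsky rocket equation, Δv = v_e · ln(86,670/9,434.94) = 2470.0 × ln(9.186) = 2470.0 × 2.2177 ≈ 5478 m/s.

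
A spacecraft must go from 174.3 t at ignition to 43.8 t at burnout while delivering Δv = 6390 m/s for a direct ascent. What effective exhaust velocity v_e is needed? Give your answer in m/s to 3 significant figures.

v_e ≈ 4630 m/s

ln(m₀/m_f) = ln(174300/43800) = ln(3.979) = 1.3811.
v_e = Δv / ln(m₀/m_f) = 6390 / 1.3811 = 4626.6 m/s.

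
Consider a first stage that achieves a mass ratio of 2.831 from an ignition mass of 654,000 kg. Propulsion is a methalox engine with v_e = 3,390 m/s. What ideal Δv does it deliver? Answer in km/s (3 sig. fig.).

Δv ≈ 3.53 km/s

From the ideal rocket equation, Δv = v_e · ln(2.831) = 3390.0 × 1.0406 ≈ 3527.7 m/s.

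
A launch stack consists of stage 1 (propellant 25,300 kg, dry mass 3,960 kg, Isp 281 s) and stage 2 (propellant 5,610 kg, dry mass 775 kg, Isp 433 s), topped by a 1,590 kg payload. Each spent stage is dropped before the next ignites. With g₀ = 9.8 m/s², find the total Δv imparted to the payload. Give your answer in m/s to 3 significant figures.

Ignition mass of stage 1 = 25,300+3,960 + 5,610+775 + 1,590 = 37,235 kg.
Stage 1: m₀ = 37,235 kg, m_f = 37,235 − 25,300 = 11,935 kg; Δv = 281×9.8×ln(3.12) = 2753.8×1.1378 ≈ 3133 m/s.
Stage 2: m₀ = 7,975 kg, m_f = 7,975 − 5,610 = 2,365 kg; Δv = 433×9.8×ln(3.372) = 4243.4×1.2155 ≈ 5158 m/s.
Total Δv = 3133 + 5158 = 8291 m/s.

Δv ≈ 8290 m/s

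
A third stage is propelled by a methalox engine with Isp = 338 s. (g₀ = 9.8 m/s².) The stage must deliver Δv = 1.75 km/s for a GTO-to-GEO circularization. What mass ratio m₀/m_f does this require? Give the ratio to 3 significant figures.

v_e = Isp · g₀ = 338 × 9.8 = 3312.4 m/s.
Rocket equation: m₀/m_f = exp(Δv / v_e) = exp(1750 / 3312.4) = exp(0.5283) = 1.6961.

mass ratio ≈ 1.70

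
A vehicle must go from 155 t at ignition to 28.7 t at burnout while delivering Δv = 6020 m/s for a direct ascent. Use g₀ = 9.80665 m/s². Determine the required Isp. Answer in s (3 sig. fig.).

ln(m₀/m_f) = ln(155000/28700) = ln(5.401) = 1.6865.
By the Tsiolkovsky rocket equation, v_e = Δv / ln(m₀/m_f) = 6020 / 1.6865 = 3569.5 m/s.
Isp = v_e / g₀ = 3569.5 / 9.80665 = 364.0 s.

Isp ≈ 364 s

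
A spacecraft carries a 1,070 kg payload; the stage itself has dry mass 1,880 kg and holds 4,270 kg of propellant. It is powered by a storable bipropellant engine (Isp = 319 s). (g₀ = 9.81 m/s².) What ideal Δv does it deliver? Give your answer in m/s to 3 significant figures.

v_e = Isp · g₀ = 319 × 9.81 = 3129.4 m/s.
m₀ = payload + dry + propellant = 1,070 + 1,880 + 4,270 = 7,220 kg.
m_f = payload + dry = 1,070 + 1,880 = 2,950 kg.
Rocket equation: Δv = v_e · ln(m₀/m_f) = 3129.4 × ln(2.447) = 3129.4 × 0.8950 ≈ 2801.0 m/s.

Δv ≈ 2800 m/s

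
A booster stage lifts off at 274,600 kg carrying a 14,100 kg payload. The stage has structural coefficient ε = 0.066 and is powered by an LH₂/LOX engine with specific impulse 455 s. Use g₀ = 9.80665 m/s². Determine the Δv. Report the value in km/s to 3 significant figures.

Stage wet mass = m₀ − payload = 274,600 − 14,100 = 260,500 kg.
Stage dry mass = ε × stage wet mass = 0.066 × 260,500 = 17,193 kg.
Burnout mass m_f = stage dry + payload = 17,193 + 14,100 = 31,293 kg.
v_e = Isp · g₀ = 455 × 9.80665 = 4462.0 m/s.
Δv = v_e · ln(274,600/31,293) = 4462.0 × ln(8.775) = 4462.0 × 2.1719 ≈ 9691 m/s.

Δv ≈ 9.69 km/s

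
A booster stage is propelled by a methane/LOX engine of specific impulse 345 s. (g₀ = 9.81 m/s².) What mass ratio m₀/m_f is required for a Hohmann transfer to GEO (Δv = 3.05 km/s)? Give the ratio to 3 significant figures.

v_e = Isp · g₀ = 345 × 9.81 = 3384.5 m/s.
By the Tsiolkovsky rocket equation, m₀/m_f = exp(Δv / v_e) = exp(3050 / 3384.5) = exp(0.9012) = 2.4625.

mass ratio ≈ 2.46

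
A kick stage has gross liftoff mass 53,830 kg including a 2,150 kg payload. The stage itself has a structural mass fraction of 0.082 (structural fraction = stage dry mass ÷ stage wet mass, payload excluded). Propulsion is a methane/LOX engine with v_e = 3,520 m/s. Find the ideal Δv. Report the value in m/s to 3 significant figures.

Stage wet mass = m₀ − payload = 53,830 − 2,150 = 51,680 kg.
Stage dry mass = ε × stage wet mass = 0.082 × 51,680 = 4,237.76 kg.
Burnout mass m_f = stage dry + payload = 4,237.76 + 2,150 = 6,387.76 kg.
By the Tsiolkovsky rocket equation, Δv = v_e · ln(53,830/6,387.76) = 3520.0 × ln(8.427) = 3520.0 × 2.1314 ≈ 7503 m/s.

Δv ≈ 7500 m/s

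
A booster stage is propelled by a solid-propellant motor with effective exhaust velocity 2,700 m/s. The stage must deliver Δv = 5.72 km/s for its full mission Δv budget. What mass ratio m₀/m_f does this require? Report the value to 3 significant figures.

m₀/m_f = exp(Δv / v_e) = exp(5720 / 2700.0) = exp(2.1185) = 8.3188.

mass ratio ≈ 8.32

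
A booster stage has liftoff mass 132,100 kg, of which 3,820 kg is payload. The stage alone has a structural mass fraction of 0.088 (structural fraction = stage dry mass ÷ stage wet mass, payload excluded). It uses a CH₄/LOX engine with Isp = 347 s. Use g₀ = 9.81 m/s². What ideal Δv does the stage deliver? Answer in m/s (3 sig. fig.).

Δv ≈ 7380 m/s

Stage wet mass = m₀ − payload = 132,100 − 3,820 = 128,280 kg.
Stage dry mass = ε × stage wet mass = 0.088 × 128,280 = 11,288.6 kg.
Burnout mass m_f = stage dry + payload = 11,288.6 + 3,820 = 15,108.6 kg.
v_e = Isp · g₀ = 347 × 9.81 = 3404.1 m/s.
Δv = v_e · ln(132,100/15,108.6) = 3404.1 × ln(8.743) = 3404.1 × 2.1683 ≈ 7381 m/s.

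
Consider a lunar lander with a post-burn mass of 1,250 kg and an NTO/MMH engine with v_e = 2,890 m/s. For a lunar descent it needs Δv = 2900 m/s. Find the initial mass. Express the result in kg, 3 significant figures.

initial mass ≈ 3410 kg

Using Δv = v_e ln(m₀/m_f): m₀/m_f = exp(Δv / v_e) = exp(2900 / 2890.0) = exp(1.0035) = 2.7277.
m₀ = m_f × 2.7277 = 1,250 × 2.7277 = 3,409.63 kg.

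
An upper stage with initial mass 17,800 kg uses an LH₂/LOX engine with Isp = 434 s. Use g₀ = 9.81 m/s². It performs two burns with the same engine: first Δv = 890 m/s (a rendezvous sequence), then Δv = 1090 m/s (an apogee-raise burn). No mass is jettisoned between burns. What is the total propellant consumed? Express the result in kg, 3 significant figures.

total propellant consumed ≈ 6620 kg

v_e = Isp · g₀ = 434 × 9.81 = 4257.5 m/s.
After the first burn: m = 17800 × exp(−890/4257.5) = 17800 × 0.81136 = 14,442.2 kg.
After the second burn: m = 14,442.2 × exp(−1090/4257.5) = 14,442.2 × 0.77413 = 11,180.1 kg.
Total propellant = m₀ − m_final = 17800 − 11,180.1 = 6,619.9 kg.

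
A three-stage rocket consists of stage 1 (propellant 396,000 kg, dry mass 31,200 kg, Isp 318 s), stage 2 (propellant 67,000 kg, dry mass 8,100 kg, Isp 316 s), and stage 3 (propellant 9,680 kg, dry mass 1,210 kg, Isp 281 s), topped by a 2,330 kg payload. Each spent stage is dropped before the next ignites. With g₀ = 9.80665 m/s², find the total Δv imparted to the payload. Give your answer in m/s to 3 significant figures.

Δv ≈ 12600 m/s

Ignition mass of stage 1 = 396,000+31,200 + 67,000+8,100 + 9,680+1,210 + 2,330 = 515,520 kg.
Stage 1: m₀ = 515,520 kg, m_f = 515,520 − 396,000 = 119,520 kg; Δv = 318×9.80665×ln(4.313) = 3118.5×1.4617 ≈ 4558 m/s.
Stage 2: m₀ = 88,320 kg, m_f = 88,320 − 67,000 = 21,320 kg; Δv = 316×9.80665×ln(4.143) = 3098.9×1.4213 ≈ 4405 m/s.
Stage 3: m₀ = 13,220 kg, m_f = 13,220 − 9,680 = 3,540 kg; Δv = 281×9.80665×ln(3.734) = 2755.7×1.3176 ≈ 3631 m/s.
Total Δv = 4558 + 4405 + 3631 = 12594 m/s.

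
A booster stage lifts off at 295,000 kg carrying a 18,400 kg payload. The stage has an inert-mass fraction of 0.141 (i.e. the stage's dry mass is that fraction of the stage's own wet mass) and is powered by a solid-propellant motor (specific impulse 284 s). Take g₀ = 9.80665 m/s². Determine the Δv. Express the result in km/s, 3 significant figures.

Stage wet mass = m₀ − payload = 295,000 − 18,400 = 276,600 kg.
Stage dry mass = ε × stage wet mass = 0.141 × 276,600 = 39,000.6 kg.
Burnout mass m_f = stage dry + payload = 39,000.6 + 18,400 = 57,400.6 kg.
v_e = Isp · g₀ = 284 × 9.80665 = 2785.1 m/s.
Rocket equation: Δv = v_e · ln(295,000/57,400.6) = 2785.1 × ln(5.139) = 2785.1 × 1.6369 ≈ 4559 m/s.

Δv ≈ 4.56 km/s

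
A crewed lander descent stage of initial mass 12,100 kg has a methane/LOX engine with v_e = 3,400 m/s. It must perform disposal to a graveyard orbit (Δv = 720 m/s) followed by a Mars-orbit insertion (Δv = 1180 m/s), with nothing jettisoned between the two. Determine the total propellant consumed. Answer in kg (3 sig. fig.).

After the first burn: m = 12100 × exp(−720/3400.0) = 12100 × 0.80916 = 9,790.84 kg.
After the second burn: m = 9,790.84 × exp(−1180/3400.0) = 9,790.84 × 0.70676 = 6,919.77 kg.
Total propellant = m₀ − m_final = 12100 − 6,919.77 = 5,180.23 kg.

total propellant consumed ≈ 5180 kg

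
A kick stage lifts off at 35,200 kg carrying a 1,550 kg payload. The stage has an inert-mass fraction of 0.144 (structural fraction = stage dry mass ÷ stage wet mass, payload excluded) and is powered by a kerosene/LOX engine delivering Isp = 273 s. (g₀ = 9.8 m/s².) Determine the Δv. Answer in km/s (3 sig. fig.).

Δv ≈ 4.56 km/s

Stage wet mass = m₀ − payload = 35,200 − 1,550 = 33,650 kg.
Stage dry mass = ε × stage wet mass = 0.144 × 33,650 = 4,845.6 kg.
Burnout mass m_f = stage dry + payload = 4,845.6 + 1,550 = 6,395.6 kg.
v_e = Isp · g₀ = 273 × 9.8 = 2675.4 m/s.
Δv = v_e · ln(35,200/6,395.6) = 2675.4 × ln(5.504) = 2675.4 × 1.7054 ≈ 4563 m/s.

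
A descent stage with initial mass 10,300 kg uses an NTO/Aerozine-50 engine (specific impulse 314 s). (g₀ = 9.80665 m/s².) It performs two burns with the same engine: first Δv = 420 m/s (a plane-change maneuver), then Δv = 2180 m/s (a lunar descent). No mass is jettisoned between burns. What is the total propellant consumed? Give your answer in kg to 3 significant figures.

total propellant consumed ≈ 5870 kg

v_e = Isp · g₀ = 314 × 9.80665 = 3079.3 m/s.
After the first burn: m = 10300 × exp(−420/3079.3) = 10300 × 0.87250 = 8,986.75 kg.
After the second burn: m = 8,986.75 × exp(−2180/3079.3) = 8,986.75 × 0.49265 = 4,427.32 kg.
Total propellant = m₀ − m_final = 10300 − 4,427.32 = 5,872.68 kg.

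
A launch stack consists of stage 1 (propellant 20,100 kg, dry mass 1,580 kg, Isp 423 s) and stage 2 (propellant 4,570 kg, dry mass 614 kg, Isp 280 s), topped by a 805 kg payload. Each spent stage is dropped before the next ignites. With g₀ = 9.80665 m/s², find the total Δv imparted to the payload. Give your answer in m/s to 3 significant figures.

Δv ≈ 9330 m/s

Ignition mass of stage 1 = 20,100+1,580 + 4,570+614 + 805 = 27,669 kg.
Stage 1: m₀ = 27,669 kg, m_f = 27,669 − 20,100 = 7,569 kg; Δv = 423×9.80665×ln(3.656) = 4148.2×1.2963 ≈ 5377 m/s.
Stage 2: m₀ = 5,989 kg, m_f = 5,989 − 4,570 = 1,419 kg; Δv = 280×9.80665×ln(4.221) = 2745.9×1.4400 ≈ 3954 m/s.
Total Δv = 5377 + 3954 = 9331 m/s.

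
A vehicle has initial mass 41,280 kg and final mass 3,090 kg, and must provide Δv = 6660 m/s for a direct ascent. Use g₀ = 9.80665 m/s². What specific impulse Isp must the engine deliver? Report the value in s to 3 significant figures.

Isp ≈ 262 s

ln(m₀/m_f) = ln(41280/3090) = ln(13.36) = 2.5922.
Using Δv = v_e ln(m₀/m_f): v_e = Δv / ln(m₀/m_f) = 6660 / 2.5922 = 2569.2 m/s.
Isp = v_e / g₀ = 2569.2 / 9.80665 = 262.0 s.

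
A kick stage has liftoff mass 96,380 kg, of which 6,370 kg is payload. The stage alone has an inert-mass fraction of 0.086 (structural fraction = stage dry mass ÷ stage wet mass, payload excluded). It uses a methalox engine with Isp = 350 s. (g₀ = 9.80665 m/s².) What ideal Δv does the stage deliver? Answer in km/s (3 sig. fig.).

Stage wet mass = m₀ − payload = 96,380 − 6,370 = 90,010 kg.
Stage dry mass = ε × stage wet mass = 0.086 × 90,010 = 7,740.86 kg.
Burnout mass m_f = stage dry + payload = 7,740.86 + 6,370 = 14,110.86 kg.
v_e = Isp · g₀ = 350 × 9.80665 = 3432.3 m/s.
Rocket equation: Δv = v_e · ln(96,380/14,110.86) = 3432.3 × ln(6.83) = 3432.3 × 1.9214 ≈ 6595 m/s.

Δv ≈ 6.59 km/s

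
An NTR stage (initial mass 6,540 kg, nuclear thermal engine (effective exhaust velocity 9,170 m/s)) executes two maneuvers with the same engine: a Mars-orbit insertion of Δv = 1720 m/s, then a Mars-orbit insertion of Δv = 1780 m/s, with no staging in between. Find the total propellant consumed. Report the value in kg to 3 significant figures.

total propellant consumed ≈ 2080 kg

After the first burn: m = 6540 × exp(−1720/9170.0) = 6540 × 0.82897 = 5,421.46 kg.
After the second burn: m = 5,421.46 × exp(−1780/9170.0) = 5,421.46 × 0.82357 = 4,464.95 kg.
Total propellant = m₀ − m_final = 6540 − 4,464.95 = 2,075.05 kg.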